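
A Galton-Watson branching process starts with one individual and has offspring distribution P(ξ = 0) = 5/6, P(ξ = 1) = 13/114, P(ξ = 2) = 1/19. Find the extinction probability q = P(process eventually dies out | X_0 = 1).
q = 1

Mean offspring μ = 0·5/6 + 1·13/114 + 2·1/19 = 25/114 ≤ 1. For μ ≤ 1 with offspring not concentrated at 1, the Galton-Watson process goes extinct almost surely, so q = 1.
(Algebraic check: The pgf is f(s) = 5/6 + 13/114·s + 1/19·s². The extinction probability q is the smallest fixed point of f in [0, 1]. Setting s = f(s):
  1/19·s² + (13/114 − 1)·s + 5/6 = 0
  1/19·s² − (5/6 + 1/19)·s + 5/6 = 0
which factors as (s − 1)·(1/19·s − 5/6) = 0, giving roots s = 1 and s = (5/6)/(1/19) = 95/6. Since 95/6 ≥ 1, the smallest root in [0, 1] is s = 1.)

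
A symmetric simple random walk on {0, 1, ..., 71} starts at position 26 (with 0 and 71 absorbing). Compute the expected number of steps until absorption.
E[τ | X_0 = 26] = 1170

Let v_k = E[τ | X_0 = k]. Boundary: v_0 = v_71 = 0. Recurrence: v_k = 1 + (v_{k-1} + v_{k+1})/2 for 1 ≤ k ≤ 70. The particular solution to v_k − (v_{k-1} + v_{k+1})/2 = 1 is v_k = −k^2. Adding homogeneous solution A + B k and matching boundaries gives v_k = k (71 − k). Substituting k = 26: v_26 = 26 · 45 = 1170.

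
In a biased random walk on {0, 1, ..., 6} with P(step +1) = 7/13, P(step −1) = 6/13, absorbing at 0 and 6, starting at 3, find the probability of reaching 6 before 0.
P(hit 6 before 0) = (1 − (6/7)^3) / (1 − (6/7)^6) = 343/559

Let u_k denote P(reach 6 before 0 | start at k). Boundary: u_0 = 0, u_6 = 1. Recurrence: u_k = 7/13·u_{k+1} + 6/13·u_{k-1} for 1 ≤ k ≤ 5. Try u_k = A + B·r^k with r = q/p = (6/13)/(7/13) = 6/7. Substitution satisfies the recurrence; boundary conditions give:
  u_k = (1 − r^k) / (1 − r^N) = (1 − (6/7)^3) / (1 − (6/7)^6) = 343/559.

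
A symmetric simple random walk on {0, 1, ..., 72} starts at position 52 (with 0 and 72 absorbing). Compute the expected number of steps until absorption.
E[τ | X_0 = 52] = 1040

Let v_k = E[τ | X_0 = k]. Boundary: v_0 = v_72 = 0. Recurrence: v_k = 1 + (v_{k-1} + v_{k+1})/2 for 1 ≤ k ≤ 71. The particular solution to v_k − (v_{k-1} + v_{k+1})/2 = 1 is v_k = −k^2. Adding homogeneous solution A + B k and matching boundaries gives v_k = k (72 − k). Substituting k = 52: v_52 = 52 · 20 = 1040.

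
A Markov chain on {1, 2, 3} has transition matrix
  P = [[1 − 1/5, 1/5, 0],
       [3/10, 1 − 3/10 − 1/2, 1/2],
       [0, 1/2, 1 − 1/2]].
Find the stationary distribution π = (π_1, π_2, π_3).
π = (3/7, 2/7, 2/7)

This is a birth-death chain on three states, which satisfies detailed balance: π_1 · P_{12} = π_2 · P_{21} and π_2 · P_{23} = π_3 · P_{32}.
From π_1 · 1/5 = π_2 · 3/10: π_2/π_1 = (1/5)/(3/10) = 2/3.
From π_2 · 1/2 = π_3 · 1/2: π_3/π_2 = (1/2)/(1/2) = 1.
Take π_1 proportional to 1; then unnormalized π = (1, 2/3, 2/3). Normalize by dividing by the sum 7/3:
  π = (3/7, 2/7, 2/7).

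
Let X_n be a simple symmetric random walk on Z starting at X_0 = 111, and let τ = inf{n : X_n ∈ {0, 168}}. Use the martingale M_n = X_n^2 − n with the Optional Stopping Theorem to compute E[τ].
E[τ] = 6327

M_n = X_n^2 − n is a martingale (since E[X_{n+1}^2 | F_n] = X_n^2 + 1). By OST (τ has finite mean in a bounded region), E[M_τ] = E[M_0] = X_0^2 − 0 = 111^2 = 12321. Also E[M_τ] = E[X_τ^2] − E[τ]. The walk exits at 0 or 168, with P(hit 168 first) = 111/168, so E[X_τ^2] = 168^2 · 111/168 + 0 = 18648. Thus E[τ] = E[X_τ^2] − E[M_τ] = 18648 − 12321 = 6327 = 111(168 − 111) = 6327.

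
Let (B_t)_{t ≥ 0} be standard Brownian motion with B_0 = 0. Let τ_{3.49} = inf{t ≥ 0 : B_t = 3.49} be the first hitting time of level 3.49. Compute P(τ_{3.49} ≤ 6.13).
P(τ_{3.49} ≤ 6.13) = 2(1 − Φ(3.49/√6.13)) = 2(1 − Φ(1.4096)) ≈ 0.1587

By the reflection principle for standard BM, P(τ_b ≤ t) = 2 · P(B_t ≥ b). Since B_t ~ N(0, t), P(B_t ≥ 3.49) = 1 − Φ(3.49/√t) = 1 − Φ(3.49/√6.13) = 1 − Φ(1.4096) ≈ 0.07933. Doubling: P(τ_{3.49} ≤ 6.13) ≈ 2 · 0.07933 = 0.15866 ≈ 0.1587.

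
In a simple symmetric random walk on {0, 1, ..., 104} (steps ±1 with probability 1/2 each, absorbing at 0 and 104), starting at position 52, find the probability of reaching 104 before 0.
P(hit 104 before 0) = 52/104 = 1/2

Let u_k = P(hit 104 before 0 | start at k). Then u_0 = 0, u_104 = 1, and u_k = u_{k-1}/2 + u_{k+1}/2 for 1 ≤ k ≤ 103. This harmonic recurrence is solved by u_k = k/104, giving u_52 = 52/104 = 1/2.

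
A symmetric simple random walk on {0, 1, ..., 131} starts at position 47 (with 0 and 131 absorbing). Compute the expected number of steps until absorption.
E[τ | X_0 = 47] = 3948

Let v_k = E[τ | X_0 = k]. Boundary: v_0 = v_131 = 0. Recurrence: v_k = 1 + (v_{k-1} + v_{k+1})/2 for 1 ≤ k ≤ 130. The particular solution to v_k − (v_{k-1} + v_{k+1})/2 = 1 is v_k = −k^2. Adding homogeneous solution A + B k and matching boundaries gives v_k = k (131 − k). Substituting k = 47: v_47 = 47 · 84 = 3948.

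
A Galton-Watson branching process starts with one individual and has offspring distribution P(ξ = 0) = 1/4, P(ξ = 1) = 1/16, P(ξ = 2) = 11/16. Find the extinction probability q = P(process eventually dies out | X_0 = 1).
q = 4/11

The pgf is f(s) = 1/4 + 1/16·s + 11/16·s². The extinction probability q is the smallest fixed point of f in [0, 1]. Setting s = f(s):
  11/16·s² + (1/16 − 1)·s + 1/4 = 0
  11/16·s² − (1/4 + 11/16)·s + 1/4 = 0
which factors as (s − 1)·(11/16·s − 1/4) = 0, giving roots s = 1 and s = (1/4)/(11/16) = 4/11.
Mean offspring μ = 1/16 + 2·11/16 = 23/16 > 1 (supercritical), so q < 1. The extinction probability is the smaller root: q = (1/4)/(11/16) = 4/11.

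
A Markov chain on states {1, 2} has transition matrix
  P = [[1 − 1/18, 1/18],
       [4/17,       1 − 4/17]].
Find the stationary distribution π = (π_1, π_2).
π_1 = 72/89, π_2 = 17/89

Solve πP = π with π_1 + π_2 = 1. From πP = π: π_1 · (1 − 1/18) + π_2 · 4/17 = π_1 ⇒ π_2 · 4/17 = π_1 · 1/18 ⇒ π_2/π_1 = (1/18)/(4/17) = 17/72. Together with π_1 + π_2 = 1:
  π_1 = (4/17)/(1/18 + 4/17) = (4/17)/(89/306) = 72/89,
  π_2 = (1/18)/(1/18 + 4/17) = (1/18)/(89/306) = 17/89.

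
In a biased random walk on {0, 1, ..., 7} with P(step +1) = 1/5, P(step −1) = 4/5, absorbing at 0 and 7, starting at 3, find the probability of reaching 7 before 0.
P(hit 7 before 0) = (1 − (4)^3) / (1 − (4)^7) = 21/5461

Let u_k denote P(reach 7 before 0 | start at k). Boundary: u_0 = 0, u_7 = 1. Recurrence: u_k = 1/5·u_{k+1} + 4/5·u_{k-1} for 1 ≤ k ≤ 6. Try u_k = A + B·r^k with r = q/p = (4/5)/(1/5) = 4. Substitution satisfies the recurrence; boundary conditions give:
  u_k = (1 − r^k) / (1 − r^N) = (1 − (4)^3) / (1 − (4)^7) = 21/5461.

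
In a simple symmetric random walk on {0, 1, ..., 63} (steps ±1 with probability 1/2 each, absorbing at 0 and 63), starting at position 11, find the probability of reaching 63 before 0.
P(hit 63 before 0) = 11/63

Let u_k = P(hit 63 before 0 | start at k). Then u_0 = 0, u_63 = 1, and u_k = u_{k-1}/2 + u_{k+1}/2 for 1 ≤ k ≤ 62. This harmonic recurrence is solved by u_k = k/63, giving u_11 = 11/63.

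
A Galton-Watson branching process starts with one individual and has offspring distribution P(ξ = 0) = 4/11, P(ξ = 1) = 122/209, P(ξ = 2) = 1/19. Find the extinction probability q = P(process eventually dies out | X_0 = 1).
q = 1

Mean offspring μ = 0·4/11 + 1·122/209 + 2·1/19 = 144/209 ≤ 1. For μ ≤ 1 with offspring not concentrated at 1, the Galton-Watson process goes extinct almost surely, so q = 1.
(Algebraic check: The pgf is f(s) = 4/11 + 122/209·s + 1/19·s². The extinction probability q is the smallest fixed point of f in [0, 1]. Setting s = f(s):
  1/19·s² + (122/209 − 1)·s + 4/11 = 0
  1/19·s² − (4/11 + 1/19)·s + 4/11 = 0
which factors as (s − 1)·(1/19·s − 4/11) = 0, giving roots s = 1 and s = (4/11)/(1/19) = 76/11. Since 76/11 ≥ 1, the smallest root in [0, 1] is s = 1.)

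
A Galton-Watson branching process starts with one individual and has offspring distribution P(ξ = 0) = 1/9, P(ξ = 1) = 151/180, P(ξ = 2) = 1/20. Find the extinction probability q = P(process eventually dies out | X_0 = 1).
q = 1

Mean offspring μ = 0·1/9 + 1·151/180 + 2·1/20 = 169/180 ≤ 1. For μ ≤ 1 with offspring not concentrated at 1, the Galton-Watson process goes extinct almost surely, so q = 1.
(Algebraic check: The pgf is f(s) = 1/9 + 151/180·s + 1/20·s². The extinction probability q is the smallest fixed point of f in [0, 1]. Setting s = f(s):
  1/20·s² + (151/180 − 1)·s + 1/9 = 0
  1/20·s² − (1/9 + 1/20)·s + 1/9 = 0
which factors as (s − 1)·(1/20·s − 1/9) = 0, giving roots s = 1 and s = (1/9)/(1/20) = 20/9. Since 20/9 ≥ 1, the smallest root in [0, 1] is s = 1.)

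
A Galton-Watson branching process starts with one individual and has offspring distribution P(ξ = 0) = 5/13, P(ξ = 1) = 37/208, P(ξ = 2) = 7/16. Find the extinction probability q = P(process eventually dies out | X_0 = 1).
q = 80/91

The pgf is f(s) = 5/13 + 37/208·s + 7/16·s². The extinction probability q is the smallest fixed point of f in [0, 1]. Setting s = f(s):
  7/16·s² + (37/208 − 1)·s + 5/13 = 0
  7/16·s² − (5/13 + 7/16)·s + 5/13 = 0
which factors as (s − 1)·(7/16·s − 5/13) = 0, giving roots s = 1 and s = (5/13)/(7/16) = 80/91.
Mean offspring μ = 37/208 + 2·7/16 = 219/208 > 1 (supercritical), so q < 1. The extinction probability is the smaller root: q = (5/13)/(7/16) = 80/91.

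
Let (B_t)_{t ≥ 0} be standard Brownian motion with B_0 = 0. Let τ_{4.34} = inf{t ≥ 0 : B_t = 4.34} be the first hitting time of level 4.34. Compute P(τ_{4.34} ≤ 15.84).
P(τ_{4.34} ≤ 15.84) = 2(1 − Φ(4.34/√15.84)) = 2(1 − Φ(1.0905)) ≈ 0.2755

By the reflection principle for standard BM, P(τ_b ≤ t) = 2 · P(B_t ≥ b). Since B_t ~ N(0, t), P(B_t ≥ 4.34) = 1 − Φ(4.34/√t) = 1 − Φ(4.34/√15.84) = 1 − Φ(1.0905) ≈ 0.13775. Doubling: P(τ_{4.34} ≤ 15.84) ≈ 2 · 0.13775 = 0.27550 ≈ 0.2755.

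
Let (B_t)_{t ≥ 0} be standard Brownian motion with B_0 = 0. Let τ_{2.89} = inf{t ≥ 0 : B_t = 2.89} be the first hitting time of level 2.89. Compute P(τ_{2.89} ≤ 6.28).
P(τ_{2.89} ≤ 6.28) = 2(1 − Φ(2.89/√6.28)) = 2(1 − Φ(1.1532)) ≈ 0.2488

By the reflection principle for standard BM, P(τ_b ≤ t) = 2 · P(B_t ≥ b). Since B_t ~ N(0, t), P(B_t ≥ 2.89) = 1 − Φ(2.89/√t) = 1 − Φ(2.89/√6.28) = 1 − Φ(1.1532) ≈ 0.12441. Doubling: P(τ_{2.89} ≤ 6.28) ≈ 2 · 0.12441 = 0.24882 ≈ 0.2488.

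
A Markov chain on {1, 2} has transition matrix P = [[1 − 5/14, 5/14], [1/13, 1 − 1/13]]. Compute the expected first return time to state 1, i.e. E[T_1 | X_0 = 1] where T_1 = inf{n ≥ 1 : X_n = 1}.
E[T_1 | X_0 = 1] = 1/π_1 = 79/14

For an irreducible recurrent Markov chain with stationary distribution π, E[T_i | X_0 = i] = 1/π_i (Kac's formula). Here π_1 = (1/13)/(5/14 + 1/13) = (1/13)/(79/182) = 14/79, so E[T_1 | X_0 = 1] = 1/π_1 = (5/14 + 1/13)/(1/13) = (79/182)/(1/13) = 79/14.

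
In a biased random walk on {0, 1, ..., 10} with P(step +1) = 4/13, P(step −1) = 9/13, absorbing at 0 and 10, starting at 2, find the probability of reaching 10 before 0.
P(hit 10 before 0) = (1 − (9/4)^2) / (1 − (9/4)^10) = 65536/53626705

Let u_k denote P(reach 10 before 0 | start at k). Boundary: u_0 = 0, u_10 = 1. Recurrence: u_k = 4/13·u_{k+1} + 9/13·u_{k-1} for 1 ≤ k ≤ 9. Try u_k = A + B·r^k with r = q/p = (9/13)/(4/13) = 9/4. Substitution satisfies the recurrence; boundary conditions give:
  u_k = (1 − r^k) / (1 − r^N) = (1 − (9/4)^2) / (1 − (9/4)^10) = 65536/53626705.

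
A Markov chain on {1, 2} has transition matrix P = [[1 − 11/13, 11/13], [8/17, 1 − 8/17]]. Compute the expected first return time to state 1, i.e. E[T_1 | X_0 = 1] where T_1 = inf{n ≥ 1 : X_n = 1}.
E[T_1 | X_0 = 1] = 1/π_1 = 291/104

For an irreducible recurrent Markov chain with stationary distribution π, E[T_i | X_0 = i] = 1/π_i (Kac's formula). Here π_1 = (8/17)/(11/13 + 8/17) = (8/17)/(291/221) = 104/291, so E[T_1 | X_0 = 1] = 1/π_1 = (11/13 + 8/17)/(8/17) = (291/221)/(8/17) = 291/104.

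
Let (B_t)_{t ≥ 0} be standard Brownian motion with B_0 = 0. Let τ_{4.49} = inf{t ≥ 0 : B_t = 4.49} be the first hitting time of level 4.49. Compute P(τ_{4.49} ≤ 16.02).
P(τ_{4.49} ≤ 16.02) = 2(1 − Φ(4.49/√16.02)) = 2(1 − Φ(1.1218)) ≈ 0.2619

By the reflection principle for standard BM, P(τ_b ≤ t) = 2 · P(B_t ≥ b). Since B_t ~ N(0, t), P(B_t ≥ 4.49) = 1 − Φ(4.49/√t) = 1 − Φ(4.49/√16.02) = 1 − Φ(1.1218) ≈ 0.13097. Doubling: P(τ_{4.49} ≤ 16.02) ≈ 2 · 0.13097 = 0.26194 ≈ 0.2619.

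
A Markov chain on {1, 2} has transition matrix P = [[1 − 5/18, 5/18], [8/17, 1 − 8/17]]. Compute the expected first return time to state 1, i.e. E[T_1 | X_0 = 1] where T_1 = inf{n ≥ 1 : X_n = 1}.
E[T_1 | X_0 = 1] = 1/π_1 = 229/144

For an irreducible recurrent Markov chain with stationary distribution π, E[T_i | X_0 = i] = 1/π_i (Kac's formula). Here π_1 = (8/17)/(5/18 + 8/17) = (8/17)/(229/306) = 144/229, so E[T_1 | X_0 = 1] = 1/π_1 = (5/18 + 8/17)/(8/17) = (229/306)/(8/17) = 229/144.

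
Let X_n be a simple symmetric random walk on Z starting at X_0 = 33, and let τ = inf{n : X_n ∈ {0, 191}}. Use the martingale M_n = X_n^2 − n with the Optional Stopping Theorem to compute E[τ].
E[τ] = 5214

M_n = X_n^2 − n is a martingale (since E[X_{n+1}^2 | F_n] = X_n^2 + 1). By OST (τ has finite mean in a bounded region), E[M_τ] = E[M_0] = X_0^2 − 0 = 33^2 = 1089. Also E[M_τ] = E[X_τ^2] − E[τ]. The walk exits at 0 or 191, with P(hit 191 first) = 33/191, so E[X_τ^2] = 191^2 · 33/191 + 0 = 6303. Thus E[τ] = E[X_τ^2] − E[M_τ] = 6303 − 1089 = 5214 = 33(191 − 33) = 5214.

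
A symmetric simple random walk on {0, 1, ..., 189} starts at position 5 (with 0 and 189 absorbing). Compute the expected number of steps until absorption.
E[τ | X_0 = 5] = 920

Let v_k = E[τ | X_0 = k]. Boundary: v_0 = v_189 = 0. Recurrence: v_k = 1 + (v_{k-1} + v_{k+1})/2 for 1 ≤ k ≤ 188. The particular solution to v_k − (v_{k-1} + v_{k+1})/2 = 1 is v_k = −k^2. Adding homogeneous solution A + B k and matching boundaries gives v_k = k (189 − k). Substituting k = 5: v_5 = 5 · 184 = 920.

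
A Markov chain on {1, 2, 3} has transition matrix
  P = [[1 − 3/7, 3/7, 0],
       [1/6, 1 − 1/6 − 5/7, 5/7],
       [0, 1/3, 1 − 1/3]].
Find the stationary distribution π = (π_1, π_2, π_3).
π = (49/445, 126/445, 54/89)

This is a birth-death chain on three states, which satisfies detailed balance: π_1 · P_{12} = π_2 · P_{21} and π_2 · P_{23} = π_3 · P_{32}.
From π_1 · 3/7 = π_2 · 1/6: π_2/π_1 = (3/7)/(1/6) = 18/7.
From π_2 · 5/7 = π_3 · 1/3: π_3/π_2 = (5/7)/(1/3) = 15/7.
Take π_1 proportional to 1; then unnormalized π = (1, 18/7, 270/49). Normalize by dividing by the sum 445/49:
  π = (49/445, 126/445, 54/89).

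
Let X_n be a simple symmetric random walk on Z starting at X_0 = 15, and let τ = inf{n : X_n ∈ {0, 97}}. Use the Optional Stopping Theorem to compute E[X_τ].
E[X_τ] = 15

X_n is a martingale and τ is a bounded-mean stopping time (indeed τ is finite a.s. with bounded expectation since the walk is in a bounded region). By the OST, E[X_τ] = E[X_0] = 15. Equivalently: E[X_τ] = 97 · P(hit 97 first) + 0 · P(hit 0 first) = 97 · (15/97) = 15.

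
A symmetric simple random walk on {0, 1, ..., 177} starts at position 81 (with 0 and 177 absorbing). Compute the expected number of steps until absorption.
E[τ | X_0 = 81] = 7776

Let v_k = E[τ | X_0 = k]. Boundary: v_0 = v_177 = 0. Recurrence: v_k = 1 + (v_{k-1} + v_{k+1})/2 for 1 ≤ k ≤ 176. The particular solution to v_k − (v_{k-1} + v_{k+1})/2 = 1 is v_k = −k^2. Adding homogeneous solution A + B k and matching boundaries gives v_k = k (177 − k). Substituting k = 81: v_81 = 81 · 96 = 7776.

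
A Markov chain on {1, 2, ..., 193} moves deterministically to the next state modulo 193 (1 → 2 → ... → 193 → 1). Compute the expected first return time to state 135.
E[T_135 | X_0 = 135] = 193

The chain cycles deterministically, so starting at state 135 it returns in exactly 193 steps. Equivalently, the stationary distribution is uniform π_j = 1/193 for every state j, so by Kac's formula E[T_135] = 1/π_135 = 193.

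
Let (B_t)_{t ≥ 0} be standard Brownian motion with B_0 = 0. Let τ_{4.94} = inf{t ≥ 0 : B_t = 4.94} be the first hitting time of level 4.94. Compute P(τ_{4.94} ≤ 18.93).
P(τ_{4.94} ≤ 18.93) = 2(1 − Φ(4.94/√18.93)) = 2(1 − Φ(1.1354)) ≈ 0.2562

By the reflection principle for standard BM, P(τ_b ≤ t) = 2 · P(B_t ≥ b). Since B_t ~ N(0, t), P(B_t ≥ 4.94) = 1 − Φ(4.94/√t) = 1 − Φ(4.94/√18.93) = 1 − Φ(1.1354) ≈ 0.12810. Doubling: P(τ_{4.94} ≤ 18.93) ≈ 2 · 0.12810 = 0.25620 ≈ 0.2562.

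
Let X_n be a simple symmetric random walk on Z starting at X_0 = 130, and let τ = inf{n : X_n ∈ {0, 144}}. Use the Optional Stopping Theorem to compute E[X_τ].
E[X_τ] = 130

X_n is a martingale and τ is a bounded-mean stopping time (indeed τ is finite a.s. with bounded expectation since the walk is in a bounded region). By the OST, E[X_τ] = E[X_0] = 130. Equivalently: E[X_τ] = 144 · P(hit 144 first) + 0 · P(hit 0 first) = 144 · (130/144) = 130.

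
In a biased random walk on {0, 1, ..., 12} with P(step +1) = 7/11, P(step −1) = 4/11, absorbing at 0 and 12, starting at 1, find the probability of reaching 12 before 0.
P(hit 12 before 0) = (1 − (4/7)^1) / (1 − (4/7)^12) = 1977326743/4608169995

Let u_k denote P(reach 12 before 0 | start at k). Boundary: u_0 = 0, u_12 = 1. Recurrence: u_k = 7/11·u_{k+1} + 4/11·u_{k-1} for 1 ≤ k ≤ 11. Try u_k = A + B·r^k with r = q/p = (4/11)/(7/11) = 4/7. Substitution satisfies the recurrence; boundary conditions give:
  u_k = (1 − r^k) / (1 − r^N) = (1 − (4/7)^1) / (1 − (4/7)^12) = 1977326743/4608169995.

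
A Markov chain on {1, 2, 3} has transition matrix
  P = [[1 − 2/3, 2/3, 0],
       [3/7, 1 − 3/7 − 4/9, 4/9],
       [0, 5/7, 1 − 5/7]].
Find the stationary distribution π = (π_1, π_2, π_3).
π = (405/1427, 630/1427, 392/1427)

This is a birth-death chain on three states, which satisfies detailed balance: π_1 · P_{12} = π_2 · P_{21} and π_2 · P_{23} = π_3 · P_{32}.
From π_1 · 2/3 = π_2 · 3/7: π_2/π_1 = (2/3)/(3/7) = 14/9.
From π_2 · 4/9 = π_3 · 5/7: π_3/π_2 = (4/9)/(5/7) = 28/45.
Take π_1 proportional to 1; then unnormalized π = (1, 14/9, 392/405). Normalize by dividing by the sum 1427/405:
  π = (405/1427, 630/1427, 392/1427).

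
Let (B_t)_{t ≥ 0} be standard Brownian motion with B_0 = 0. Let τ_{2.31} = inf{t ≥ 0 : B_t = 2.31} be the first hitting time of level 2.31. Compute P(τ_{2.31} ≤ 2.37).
P(τ_{2.31} ≤ 2.37) = 2(1 − Φ(2.31/√2.37)) = 2(1 − Φ(1.5005)) ≈ 0.1335

By the reflection principle for standard BM, P(τ_b ≤ t) = 2 · P(B_t ≥ b). Since B_t ~ N(0, t), P(B_t ≥ 2.31) = 1 − Φ(2.31/√t) = 1 − Φ(2.31/√2.37) = 1 − Φ(1.5005) ≈ 0.06674. Doubling: P(τ_{2.31} ≤ 2.37) ≈ 2 · 0.06674 = 0.13348 ≈ 0.1335.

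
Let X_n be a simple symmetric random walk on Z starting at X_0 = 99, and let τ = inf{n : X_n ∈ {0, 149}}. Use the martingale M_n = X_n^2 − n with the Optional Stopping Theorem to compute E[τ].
E[τ] = 4950

M_n = X_n^2 − n is a martingale (since E[X_{n+1}^2 | F_n] = X_n^2 + 1). By OST (τ has finite mean in a bounded region), E[M_τ] = E[M_0] = X_0^2 − 0 = 99^2 = 9801. Also E[M_τ] = E[X_τ^2] − E[τ]. The walk exits at 0 or 149, with P(hit 149 first) = 99/149, so E[X_τ^2] = 149^2 · 99/149 + 0 = 14751. Thus E[τ] = E[X_τ^2] − E[M_τ] = 14751 − 9801 = 4950 = 99(149 − 99) = 4950.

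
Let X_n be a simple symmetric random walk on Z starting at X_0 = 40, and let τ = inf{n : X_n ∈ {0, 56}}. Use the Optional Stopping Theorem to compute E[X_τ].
E[X_τ] = 40

X_n is a martingale and τ is a bounded-mean stopping time (indeed τ is finite a.s. with bounded expectation since the walk is in a bounded region). By the OST, E[X_τ] = E[X_0] = 40. Equivalently: E[X_τ] = 56 · P(hit 56 first) + 0 · P(hit 0 first) = 56 · (40/56) = 40.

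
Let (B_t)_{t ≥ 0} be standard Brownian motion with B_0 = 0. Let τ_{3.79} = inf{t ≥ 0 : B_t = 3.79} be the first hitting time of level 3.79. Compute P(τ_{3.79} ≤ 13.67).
P(τ_{3.79} ≤ 13.67) = 2(1 − Φ(3.79/√13.67)) = 2(1 − Φ(1.0251)) ≈ 0.3053

By the reflection principle for standard BM, P(τ_b ≤ t) = 2 · P(B_t ≥ b). Since B_t ~ N(0, t), P(B_t ≥ 3.79) = 1 − Φ(3.79/√t) = 1 − Φ(3.79/√13.67) = 1 − Φ(1.0251) ≈ 0.15266. Doubling: P(τ_{3.79} ≤ 13.67) ≈ 2 · 0.15266 = 0.30532 ≈ 0.3053.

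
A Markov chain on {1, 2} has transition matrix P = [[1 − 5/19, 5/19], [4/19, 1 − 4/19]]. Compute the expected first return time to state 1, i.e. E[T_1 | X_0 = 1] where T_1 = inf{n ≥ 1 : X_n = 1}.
E[T_1 | X_0 = 1] = 1/π_1 = 9/4

For an irreducible recurrent Markov chain with stationary distribution π, E[T_i | X_0 = i] = 1/π_i (Kac's formula). Here π_1 = (4/19)/(5/19 + 4/19) = (4/19)/(9/19) = 4/9, so E[T_1 | X_0 = 1] = 1/π_1 = (5/19 + 4/19)/(4/19) = (9/19)/(4/19) = 9/4.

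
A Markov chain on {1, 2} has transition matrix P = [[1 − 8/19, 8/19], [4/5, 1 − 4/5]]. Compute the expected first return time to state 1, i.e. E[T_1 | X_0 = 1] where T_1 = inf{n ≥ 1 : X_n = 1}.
E[T_1 | X_0 = 1] = 1/π_1 = 29/19

For an irreducible recurrent Markov chain with stationary distribution π, E[T_i | X_0 = i] = 1/π_i (Kac's formula). Here π_1 = (4/5)/(8/19 + 4/5) = (4/5)/(116/95) = 19/29, so E[T_1 | X_0 = 1] = 1/π_1 = (8/19 + 4/5)/(4/5) = (116/95)/(4/5) = 29/19.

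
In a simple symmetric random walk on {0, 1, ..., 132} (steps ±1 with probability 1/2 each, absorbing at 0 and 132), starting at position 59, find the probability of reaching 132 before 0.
P(hit 132 before 0) = 59/132

Let u_k = P(hit 132 before 0 | start at k). Then u_0 = 0, u_132 = 1, and u_k = u_{k-1}/2 + u_{k+1}/2 for 1 ≤ k ≤ 131. This harmonic recurrence is solved by u_k = k/132, giving u_59 = 59/132.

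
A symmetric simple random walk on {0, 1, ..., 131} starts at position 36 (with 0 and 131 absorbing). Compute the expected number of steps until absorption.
E[τ | X_0 = 36] = 3420

Let v_k = E[τ | X_0 = k]. Boundary: v_0 = v_131 = 0. Recurrence: v_k = 1 + (v_{k-1} + v_{k+1})/2 for 1 ≤ k ≤ 130. The particular solution to v_k − (v_{k-1} + v_{k+1})/2 = 1 is v_k = −k^2. Adding homogeneous solution A + B k and matching boundaries gives v_k = k (131 − k). Substituting k = 36: v_36 = 36 · 95 = 3420.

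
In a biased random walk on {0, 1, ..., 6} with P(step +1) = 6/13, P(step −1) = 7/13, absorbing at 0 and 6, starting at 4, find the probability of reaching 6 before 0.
P(hit 6 before 0) = (1 − (7/6)^4) / (1 − (7/6)^6) = 3060/5461

Let u_k denote P(reach 6 before 0 | start at k). Boundary: u_0 = 0, u_6 = 1. Recurrence: u_k = 6/13·u_{k+1} + 7/13·u_{k-1} for 1 ≤ k ≤ 5. Try u_k = A + B·r^k with r = q/p = (7/13)/(6/13) = 7/6. Substitution satisfies the recurrence; boundary conditions give:
  u_k = (1 − r^k) / (1 − r^N) = (1 − (7/6)^4) / (1 − (7/6)^6) = 3060/5461.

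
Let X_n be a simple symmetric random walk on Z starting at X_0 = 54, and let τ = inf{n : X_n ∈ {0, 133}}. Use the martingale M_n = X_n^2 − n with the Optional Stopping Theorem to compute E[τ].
E[τ] = 4266

M_n = X_n^2 − n is a martingale (since E[X_{n+1}^2 | F_n] = X_n^2 + 1). By OST (τ has finite mean in a bounded region), E[M_τ] = E[M_0] = X_0^2 − 0 = 54^2 = 2916. Also E[M_τ] = E[X_τ^2] − E[τ]. The walk exits at 0 or 133, with P(hit 133 first) = 54/133, so E[X_τ^2] = 133^2 · 54/133 + 0 = 7182. Thus E[τ] = E[X_τ^2] − E[M_τ] = 7182 − 2916 = 4266 = 54(133 − 54) = 4266.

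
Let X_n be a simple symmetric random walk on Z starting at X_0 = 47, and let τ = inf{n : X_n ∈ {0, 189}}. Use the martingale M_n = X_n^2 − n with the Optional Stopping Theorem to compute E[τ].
E[τ] = 6674

M_n = X_n^2 − n is a martingale (since E[X_{n+1}^2 | F_n] = X_n^2 + 1). By OST (τ has finite mean in a bounded region), E[M_τ] = E[M_0] = X_0^2 − 0 = 47^2 = 2209. Also E[M_τ] = E[X_τ^2] − E[τ]. The walk exits at 0 or 189, with P(hit 189 first) = 47/189, so E[X_τ^2] = 189^2 · 47/189 + 0 = 8883. Thus E[τ] = E[X_τ^2] − E[M_τ] = 8883 − 2209 = 6674 = 47(189 − 47) = 6674.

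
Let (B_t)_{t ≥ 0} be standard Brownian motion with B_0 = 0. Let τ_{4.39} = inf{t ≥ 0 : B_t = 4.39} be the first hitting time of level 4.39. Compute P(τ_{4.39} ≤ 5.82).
P(τ_{4.39} ≤ 5.82) = 2(1 − Φ(4.39/√5.82)) = 2(1 − Φ(1.8197)) ≈ 0.0688

By the reflection principle for standard BM, P(τ_b ≤ t) = 2 · P(B_t ≥ b). Since B_t ~ N(0, t), P(B_t ≥ 4.39) = 1 − Φ(4.39/√t) = 1 − Φ(4.39/√5.82) = 1 − Φ(1.8197) ≈ 0.03440. Doubling: P(τ_{4.39} ≤ 5.82) ≈ 2 · 0.03440 = 0.06880 ≈ 0.0688.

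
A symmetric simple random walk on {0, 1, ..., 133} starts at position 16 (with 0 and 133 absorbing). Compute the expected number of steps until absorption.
E[τ | X_0 = 16] = 1872

Let v_k = E[τ | X_0 = k]. Boundary: v_0 = v_133 = 0. Recurrence: v_k = 1 + (v_{k-1} + v_{k+1})/2 for 1 ≤ k ≤ 132. The particular solution to v_k − (v_{k-1} + v_{k+1})/2 = 1 is v_k = −k^2. Adding homogeneous solution A + B k and matching boundaries gives v_k = k (133 − k). Substituting k = 16: v_16 = 16 · 117 = 1872.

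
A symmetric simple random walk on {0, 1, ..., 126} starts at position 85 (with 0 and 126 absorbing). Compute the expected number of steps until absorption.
E[τ | X_0 = 85] = 3485

Let v_k = E[τ | X_0 = k]. Boundary: v_0 = v_126 = 0. Recurrence: v_k = 1 + (v_{k-1} + v_{k+1})/2 for 1 ≤ k ≤ 125. The particular solution to v_k − (v_{k-1} + v_{k+1})/2 = 1 is v_k = −k^2. Adding homogeneous solution A + B k and matching boundaries gives v_k = k (126 − k). Substituting k = 85: v_85 = 85 · 41 = 3485.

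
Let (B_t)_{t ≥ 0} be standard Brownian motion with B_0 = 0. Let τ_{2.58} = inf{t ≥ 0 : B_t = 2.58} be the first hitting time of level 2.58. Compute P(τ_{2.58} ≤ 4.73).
P(τ_{2.58} ≤ 4.73) = 2(1 − Φ(2.58/√4.73)) = 2(1 − Φ(1.1863)) ≈ 0.2355

By the reflection principle for standard BM, P(τ_b ≤ t) = 2 · P(B_t ≥ b). Since B_t ~ N(0, t), P(B_t ≥ 2.58) = 1 − Φ(2.58/√t) = 1 − Φ(2.58/√4.73) = 1 − Φ(1.1863) ≈ 0.11775. Doubling: P(τ_{2.58} ≤ 4.73) ≈ 2 · 0.11775 = 0.23550 ≈ 0.2355.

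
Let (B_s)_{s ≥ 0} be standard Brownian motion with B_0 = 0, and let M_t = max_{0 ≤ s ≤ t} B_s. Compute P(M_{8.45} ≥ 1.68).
P(M_{8.45} ≥ 1.68) = 2·P(B_{8.45} ≥ 1.68) = 2(1 − Φ(1.68/√8.45)) ≈ 0.5633

By the reflection principle for Brownian motion, P(M_t ≥ a) = 2 · P(B_t ≥ a) for a ≥ 0. Since B_t ~ N(0, t), P(B_t ≥ 1.68) = 1 − Φ(1.68/√t) = 1 − Φ(1.68/√8.45) = 1 − Φ(0.5779). So
  P(M_{8.45} ≥ 1.68) = 2(1 − Φ(0.5779)) ≈ 0.5633.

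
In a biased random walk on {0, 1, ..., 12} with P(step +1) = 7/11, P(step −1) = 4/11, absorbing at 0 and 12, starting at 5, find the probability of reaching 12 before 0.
P(hit 12 before 0) = (1 − (4/7)^5) / (1 − (4/7)^12) = 4332659723/4608169995

Let u_k denote P(reach 12 before 0 | start at k). Boundary: u_0 = 0, u_12 = 1. Recurrence: u_k = 7/11·u_{k+1} + 4/11·u_{k-1} for 1 ≤ k ≤ 11. Try u_k = A + B·r^k with r = q/p = (4/11)/(7/11) = 4/7. Substitution satisfies the recurrence; boundary conditions give:
  u_k = (1 − r^k) / (1 − r^N) = (1 − (4/7)^5) / (1 − (4/7)^12) = 4332659723/4608169995.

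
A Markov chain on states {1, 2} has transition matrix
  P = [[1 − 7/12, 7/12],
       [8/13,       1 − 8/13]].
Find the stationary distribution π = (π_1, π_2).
π_1 = 96/187, π_2 = 91/187

Solve πP = π with π_1 + π_2 = 1. From πP = π: π_1 · (1 − 7/12) + π_2 · 8/13 = π_1 ⇒ π_2 · 8/13 = π_1 · 7/12 ⇒ π_2/π_1 = (7/12)/(8/13) = 91/96. Together with π_1 + π_2 = 1:
  π_1 = (8/13)/(7/12 + 8/13) = (8/13)/(187/156) = 96/187,
  π_2 = (7/12)/(7/12 + 8/13) = (7/12)/(187/156) = 91/187.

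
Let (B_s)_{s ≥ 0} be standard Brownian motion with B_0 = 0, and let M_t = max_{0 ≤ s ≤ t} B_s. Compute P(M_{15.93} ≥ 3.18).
P(M_{15.93} ≥ 3.18) = 2·P(B_{15.93} ≥ 3.18) = 2(1 − Φ(3.18/√15.93)) ≈ 0.4256

By the reflection principle for Brownian motion, P(M_t ≥ a) = 2 · P(B_t ≥ a) for a ≥ 0. Since B_t ~ N(0, t), P(B_t ≥ 3.18) = 1 − Φ(3.18/√t) = 1 − Φ(3.18/√15.93) = 1 − Φ(0.7967). So
  P(M_{15.93} ≥ 3.18) = 2(1 − Φ(0.7967)) ≈ 0.4256.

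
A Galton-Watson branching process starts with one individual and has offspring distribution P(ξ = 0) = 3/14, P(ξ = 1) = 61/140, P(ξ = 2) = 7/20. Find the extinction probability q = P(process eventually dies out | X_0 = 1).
q = 30/49

The pgf is f(s) = 3/14 + 61/140·s + 7/20·s². The extinction probability q is the smallest fixed point of f in [0, 1]. Setting s = f(s):
  7/20·s² + (61/140 − 1)·s + 3/14 = 0
  7/20·s² − (3/14 + 7/20)·s + 3/14 = 0
which factors as (s − 1)·(7/20·s − 3/14) = 0, giving roots s = 1 and s = (3/14)/(7/20) = 30/49.
Mean offspring μ = 61/140 + 2·7/20 = 159/140 > 1 (supercritical), so q < 1. The extinction probability is the smaller root: q = (3/14)/(7/20) = 30/49.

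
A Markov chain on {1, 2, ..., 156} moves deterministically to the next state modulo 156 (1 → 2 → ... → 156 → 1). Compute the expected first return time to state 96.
E[T_96 | X_0 = 96] = 156

The chain cycles deterministically, so starting at state 96 it returns in exactly 156 steps. Equivalently, the stationary distribution is uniform π_j = 1/156 for every state j, so by Kac's formula E[T_96] = 1/π_96 = 156.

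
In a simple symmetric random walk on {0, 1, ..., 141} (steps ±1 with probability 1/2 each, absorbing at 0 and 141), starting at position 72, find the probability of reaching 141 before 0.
P(hit 141 before 0) = 72/141 = 24/47

Let u_k = P(hit 141 before 0 | start at k). Then u_0 = 0, u_141 = 1, and u_k = u_{k-1}/2 + u_{k+1}/2 for 1 ≤ k ≤ 140. This harmonic recurrence is solved by u_k = k/141, giving u_72 = 72/141 = 24/47.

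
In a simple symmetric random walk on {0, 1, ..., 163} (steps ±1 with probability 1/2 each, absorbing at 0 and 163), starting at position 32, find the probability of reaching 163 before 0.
P(hit 163 before 0) = 32/163

Let u_k = P(hit 163 before 0 | start at k). Then u_0 = 0, u_163 = 1, and u_k = u_{k-1}/2 + u_{k+1}/2 for 1 ≤ k ≤ 162. This harmonic recurrence is solved by u_k = k/163, giving u_32 = 32/163.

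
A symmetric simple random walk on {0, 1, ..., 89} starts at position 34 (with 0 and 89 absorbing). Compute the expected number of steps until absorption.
E[τ | X_0 = 34] = 1870

Let v_k = E[τ | X_0 = k]. Boundary: v_0 = v_89 = 0. Recurrence: v_k = 1 + (v_{k-1} + v_{k+1})/2 for 1 ≤ k ≤ 88. The particular solution to v_k − (v_{k-1} + v_{k+1})/2 = 1 is v_k = −k^2. Adding homogeneous solution A + B k and matching boundaries gives v_k = k (89 − k). Substituting k = 34: v_34 = 34 · 55 = 1870.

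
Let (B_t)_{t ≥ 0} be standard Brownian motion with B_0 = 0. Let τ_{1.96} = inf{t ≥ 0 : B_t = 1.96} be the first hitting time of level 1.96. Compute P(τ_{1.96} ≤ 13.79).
P(τ_{1.96} ≤ 13.79) = 2(1 − Φ(1.96/√13.79)) = 2(1 − Φ(0.5278)) ≈ 0.5976

By the reflection principle for standard BM, P(τ_b ≤ t) = 2 · P(B_t ≥ b). Since B_t ~ N(0, t), P(B_t ≥ 1.96) = 1 − Φ(1.96/√t) = 1 − Φ(1.96/√13.79) = 1 − Φ(0.5278) ≈ 0.29882. Doubling: P(τ_{1.96} ≤ 13.79) ≈ 2 · 0.29882 = 0.59764 ≈ 0.5976.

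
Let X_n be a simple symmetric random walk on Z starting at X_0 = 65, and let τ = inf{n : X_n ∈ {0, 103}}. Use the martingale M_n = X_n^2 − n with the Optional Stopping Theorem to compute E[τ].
E[τ] = 2470

M_n = X_n^2 − n is a martingale (since E[X_{n+1}^2 | F_n] = X_n^2 + 1). By OST (τ has finite mean in a bounded region), E[M_τ] = E[M_0] = X_0^2 − 0 = 65^2 = 4225. Also E[M_τ] = E[X_τ^2] − E[τ]. The walk exits at 0 or 103, with P(hit 103 first) = 65/103, so E[X_τ^2] = 103^2 · 65/103 + 0 = 6695. Thus E[τ] = E[X_τ^2] − E[M_τ] = 6695 − 4225 = 2470 = 65(103 − 65) = 2470.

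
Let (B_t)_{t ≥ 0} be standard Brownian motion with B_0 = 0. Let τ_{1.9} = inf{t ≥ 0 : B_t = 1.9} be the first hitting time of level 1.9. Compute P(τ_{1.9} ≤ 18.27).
P(τ_{1.9} ≤ 18.27) = 2(1 − Φ(1.9/√18.27)) = 2(1 − Φ(0.4445)) ≈ 0.6567

By the reflection principle for standard BM, P(τ_b ≤ t) = 2 · P(B_t ≥ b). Since B_t ~ N(0, t), P(B_t ≥ 1.9) = 1 − Φ(1.9/√t) = 1 − Φ(1.9/√18.27) = 1 − Φ(0.4445) ≈ 0.32834. Doubling: P(τ_{1.9} ≤ 18.27) ≈ 2 · 0.32834 = 0.65668 ≈ 0.6567.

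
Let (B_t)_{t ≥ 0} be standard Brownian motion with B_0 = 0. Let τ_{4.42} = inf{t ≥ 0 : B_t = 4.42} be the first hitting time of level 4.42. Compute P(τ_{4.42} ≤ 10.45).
P(τ_{4.42} ≤ 10.45) = 2(1 − Φ(4.42/√10.45)) = 2(1 − Φ(1.3673)) ≈ 0.1715

By the reflection principle for standard BM, P(τ_b ≤ t) = 2 · P(B_t ≥ b). Since B_t ~ N(0, t), P(B_t ≥ 4.42) = 1 − Φ(4.42/√t) = 1 − Φ(4.42/√10.45) = 1 − Φ(1.3673) ≈ 0.08577. Doubling: P(τ_{4.42} ≤ 10.45) ≈ 2 · 0.08577 = 0.17154 ≈ 0.1715.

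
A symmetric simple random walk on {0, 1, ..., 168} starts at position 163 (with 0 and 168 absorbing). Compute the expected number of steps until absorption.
E[τ | X_0 = 163] = 815

Let v_k = E[τ | X_0 = k]. Boundary: v_0 = v_168 = 0. Recurrence: v_k = 1 + (v_{k-1} + v_{k+1})/2 for 1 ≤ k ≤ 167. The particular solution to v_k − (v_{k-1} + v_{k+1})/2 = 1 is v_k = −k^2. Adding homogeneous solution A + B k and matching boundaries gives v_k = k (168 − k). Substituting k = 163: v_163 = 163 · 5 = 815.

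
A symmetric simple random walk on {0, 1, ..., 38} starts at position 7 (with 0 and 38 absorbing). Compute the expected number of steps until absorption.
E[τ | X_0 = 7] = 217

Let v_k = E[τ | X_0 = k]. Boundary: v_0 = v_38 = 0. Recurrence: v_k = 1 + (v_{k-1} + v_{k+1})/2 for 1 ≤ k ≤ 37. The particular solution to v_k − (v_{k-1} + v_{k+1})/2 = 1 is v_k = −k^2. Adding homogeneous solution A + B k and matching boundaries gives v_k = k (38 − k). Substituting k = 7: v_7 = 7 · 31 = 217.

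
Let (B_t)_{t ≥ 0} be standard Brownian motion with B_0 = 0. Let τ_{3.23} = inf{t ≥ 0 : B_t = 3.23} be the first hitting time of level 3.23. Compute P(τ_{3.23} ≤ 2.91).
P(τ_{3.23} ≤ 2.91) = 2(1 − Φ(3.23/√2.91)) = 2(1 − Φ(1.8935)) ≈ 0.0583

By the reflection principle for standard BM, P(τ_b ≤ t) = 2 · P(B_t ≥ b). Since B_t ~ N(0, t), P(B_t ≥ 3.23) = 1 − Φ(3.23/√t) = 1 − Φ(3.23/√2.91) = 1 − Φ(1.8935) ≈ 0.02915. Doubling: P(τ_{3.23} ≤ 2.91) ≈ 2 · 0.02915 = 0.05830 ≈ 0.0583.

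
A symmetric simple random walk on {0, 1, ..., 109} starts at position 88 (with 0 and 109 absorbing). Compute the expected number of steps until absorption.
E[τ | X_0 = 88] = 1848

Let v_k = E[τ | X_0 = k]. Boundary: v_0 = v_109 = 0. Recurrence: v_k = 1 + (v_{k-1} + v_{k+1})/2 for 1 ≤ k ≤ 108. The particular solution to v_k − (v_{k-1} + v_{k+1})/2 = 1 is v_k = −k^2. Adding homogeneous solution A + B k and matching boundaries gives v_k = k (109 − k). Substituting k = 88: v_88 = 88 · 21 = 1848.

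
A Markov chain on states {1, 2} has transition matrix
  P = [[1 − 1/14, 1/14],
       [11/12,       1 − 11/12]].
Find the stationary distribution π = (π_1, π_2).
π_1 = 77/83, π_2 = 6/83

Solve πP = π with π_1 + π_2 = 1. From πP = π: π_1 · (1 − 1/14) + π_2 · 11/12 = π_1 ⇒ π_2 · 11/12 = π_1 · 1/14 ⇒ π_2/π_1 = (1/14)/(11/12) = 6/77. Together with π_1 + π_2 = 1:
  π_1 = (11/12)/(1/14 + 11/12) = (11/12)/(83/84) = 77/83,
  π_2 = (1/14)/(1/14 + 11/12) = (1/14)/(83/84) = 6/83.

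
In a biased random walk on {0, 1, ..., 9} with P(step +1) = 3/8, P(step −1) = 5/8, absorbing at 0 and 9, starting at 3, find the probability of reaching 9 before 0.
P(hit 9 before 0) = (1 − (5/3)^3) / (1 − (5/3)^9) = 729/19729

Let u_k denote P(reach 9 before 0 | start at k). Boundary: u_0 = 0, u_9 = 1. Recurrence: u_k = 3/8·u_{k+1} + 5/8·u_{k-1} for 1 ≤ k ≤ 8. Try u_k = A + B·r^k with r = q/p = (5/8)/(3/8) = 5/3. Substitution satisfies the recurrence; boundary conditions give:
  u_k = (1 − r^k) / (1 − r^N) = (1 − (5/3)^3) / (1 − (5/3)^9) = 729/19729.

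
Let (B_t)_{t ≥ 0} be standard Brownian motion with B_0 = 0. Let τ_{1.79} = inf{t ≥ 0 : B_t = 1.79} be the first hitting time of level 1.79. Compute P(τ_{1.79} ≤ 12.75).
P(τ_{1.79} ≤ 12.75) = 2(1 − Φ(1.79/√12.75)) = 2(1 − Φ(0.5013)) ≈ 0.6162

By the reflection principle for standard BM, P(τ_b ≤ t) = 2 · P(B_t ≥ b). Since B_t ~ N(0, t), P(B_t ≥ 1.79) = 1 − Φ(1.79/√t) = 1 − Φ(1.79/√12.75) = 1 − Φ(0.5013) ≈ 0.30808. Doubling: P(τ_{1.79} ≤ 12.75) ≈ 2 · 0.30808 = 0.61616 ≈ 0.6162.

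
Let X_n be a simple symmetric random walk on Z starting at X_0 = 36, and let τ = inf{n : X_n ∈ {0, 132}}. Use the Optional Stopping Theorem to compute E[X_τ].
E[X_τ] = 36

X_n is a martingale and τ is a bounded-mean stopping time (indeed τ is finite a.s. with bounded expectation since the walk is in a bounded region). By the OST, E[X_τ] = E[X_0] = 36. Equivalently: E[X_τ] = 132 · P(hit 132 first) + 0 · P(hit 0 first) = 132 · (36/132) = 36.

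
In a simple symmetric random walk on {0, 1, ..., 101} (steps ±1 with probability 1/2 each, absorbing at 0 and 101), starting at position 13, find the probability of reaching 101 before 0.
P(hit 101 before 0) = 13/101

Let u_k = P(hit 101 before 0 | start at k). Then u_0 = 0, u_101 = 1, and u_k = u_{k-1}/2 + u_{k+1}/2 for 1 ≤ k ≤ 100. This harmonic recurrence is solved by u_k = k/101, giving u_13 = 13/101.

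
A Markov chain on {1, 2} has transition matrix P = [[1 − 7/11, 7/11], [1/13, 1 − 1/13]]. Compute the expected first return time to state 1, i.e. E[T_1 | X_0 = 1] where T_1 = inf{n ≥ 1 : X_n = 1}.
E[T_1 | X_0 = 1] = 1/π_1 = 102/11

For an irreducible recurrent Markov chain with stationary distribution π, E[T_i | X_0 = i] = 1/π_i (Kac's formula). Here π_1 = (1/13)/(7/11 + 1/13) = (1/13)/(102/143) = 11/102, so E[T_1 | X_0 = 1] = 1/π_1 = (7/11 + 1/13)/(1/13) = (102/143)/(1/13) = 102/11.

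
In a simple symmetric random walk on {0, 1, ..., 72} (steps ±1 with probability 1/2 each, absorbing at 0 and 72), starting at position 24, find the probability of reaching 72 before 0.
P(hit 72 before 0) = 24/72 = 1/3

Let u_k = P(hit 72 before 0 | start at k). Then u_0 = 0, u_72 = 1, and u_k = u_{k-1}/2 + u_{k+1}/2 for 1 ≤ k ≤ 71. This harmonic recurrence is solved by u_k = k/72, giving u_24 = 24/72 = 1/3.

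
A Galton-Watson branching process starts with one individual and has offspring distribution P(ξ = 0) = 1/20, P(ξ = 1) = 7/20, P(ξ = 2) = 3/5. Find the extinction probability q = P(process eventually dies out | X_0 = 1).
q = 1/12

The pgf is f(s) = 1/20 + 7/20·s + 3/5·s². The extinction probability q is the smallest fixed point of f in [0, 1]. Setting s = f(s):
  3/5·s² + (7/20 − 1)·s + 1/20 = 0
  3/5·s² − (1/20 + 3/5)·s + 1/20 = 0
which factors as (s − 1)·(3/5·s − 1/20) = 0, giving roots s = 1 and s = (1/20)/(3/5) = 1/12.
Mean offspring μ = 7/20 + 2·3/5 = 31/20 > 1 (supercritical), so q < 1. The extinction probability is the smaller root: q = (1/20)/(3/5) = 1/12.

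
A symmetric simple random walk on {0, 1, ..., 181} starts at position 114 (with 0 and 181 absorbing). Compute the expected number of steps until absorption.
E[τ | X_0 = 114] = 7638

Let v_k = E[τ | X_0 = k]. Boundary: v_0 = v_181 = 0. Recurrence: v_k = 1 + (v_{k-1} + v_{k+1})/2 for 1 ≤ k ≤ 180. The particular solution to v_k − (v_{k-1} + v_{k+1})/2 = 1 is v_k = −k^2. Adding homogeneous solution A + B k and matching boundaries gives v_k = k (181 − k). Substituting k = 114: v_114 = 114 · 67 = 7638.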